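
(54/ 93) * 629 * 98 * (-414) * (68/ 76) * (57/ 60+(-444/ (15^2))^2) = -23642131318218/ 368125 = -64223107.15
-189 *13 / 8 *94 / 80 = -115479 / 320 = -360.87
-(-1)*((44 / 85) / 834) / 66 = 0.00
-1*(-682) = 682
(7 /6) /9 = 7 /54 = 0.13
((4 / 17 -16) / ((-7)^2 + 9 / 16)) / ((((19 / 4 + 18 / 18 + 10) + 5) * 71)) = -17152 / 79443533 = -0.00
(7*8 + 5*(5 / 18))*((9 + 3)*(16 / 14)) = 16528 / 21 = 787.05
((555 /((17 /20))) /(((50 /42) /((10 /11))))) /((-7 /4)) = -284.92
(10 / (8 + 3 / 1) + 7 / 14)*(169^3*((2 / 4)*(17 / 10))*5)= 2543728343 / 88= 28906003.90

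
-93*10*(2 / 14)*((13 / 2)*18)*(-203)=3155490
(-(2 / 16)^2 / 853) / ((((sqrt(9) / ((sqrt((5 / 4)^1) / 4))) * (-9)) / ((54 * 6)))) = 3 * sqrt(5) / 109184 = 0.00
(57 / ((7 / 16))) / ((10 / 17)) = 7752 / 35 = 221.49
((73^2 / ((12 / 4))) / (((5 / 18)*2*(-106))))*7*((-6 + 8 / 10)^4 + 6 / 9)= -25593177967 / 165625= -154524.85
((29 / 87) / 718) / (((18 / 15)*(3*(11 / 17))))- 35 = -14927135 / 426492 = -35.00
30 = 30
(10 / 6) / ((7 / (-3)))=-5 / 7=-0.71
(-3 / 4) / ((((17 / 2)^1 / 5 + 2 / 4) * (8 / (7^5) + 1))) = -16807 / 49324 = -0.34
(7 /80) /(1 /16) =7 /5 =1.40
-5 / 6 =-0.83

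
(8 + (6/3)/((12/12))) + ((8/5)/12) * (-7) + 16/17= 2552/255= 10.01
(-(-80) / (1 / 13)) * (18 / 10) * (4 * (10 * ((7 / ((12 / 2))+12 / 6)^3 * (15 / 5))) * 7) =49933520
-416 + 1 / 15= -6239 / 15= -415.93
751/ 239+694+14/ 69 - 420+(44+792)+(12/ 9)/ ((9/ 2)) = 165285551/ 148419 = 1113.64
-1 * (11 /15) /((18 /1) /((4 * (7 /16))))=-77 /1080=-0.07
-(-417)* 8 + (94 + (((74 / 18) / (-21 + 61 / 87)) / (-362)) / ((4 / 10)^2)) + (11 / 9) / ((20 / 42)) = 131664878693 / 38357520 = 3432.57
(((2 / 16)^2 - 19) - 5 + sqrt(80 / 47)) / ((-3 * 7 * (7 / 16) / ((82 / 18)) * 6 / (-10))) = -18.74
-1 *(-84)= 84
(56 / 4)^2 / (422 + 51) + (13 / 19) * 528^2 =1714246540 / 8987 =190747.36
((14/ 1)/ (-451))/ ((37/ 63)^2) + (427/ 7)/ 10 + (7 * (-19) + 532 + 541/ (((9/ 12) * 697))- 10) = 124708084019/ 314883690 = 396.04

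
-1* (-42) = 42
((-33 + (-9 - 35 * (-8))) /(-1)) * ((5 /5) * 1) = -238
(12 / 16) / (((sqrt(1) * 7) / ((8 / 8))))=3 / 28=0.11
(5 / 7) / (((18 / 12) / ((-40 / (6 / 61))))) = -12200 / 63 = -193.65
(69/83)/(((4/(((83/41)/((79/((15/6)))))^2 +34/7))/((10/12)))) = 164219773565/195050921632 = 0.84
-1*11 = -11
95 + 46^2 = 2211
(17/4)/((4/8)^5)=136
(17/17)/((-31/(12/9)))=-4/93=-0.04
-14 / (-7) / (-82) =-1 / 41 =-0.02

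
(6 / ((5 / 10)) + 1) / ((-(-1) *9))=13 / 9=1.44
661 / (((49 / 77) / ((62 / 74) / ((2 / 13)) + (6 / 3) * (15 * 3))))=7336439 / 74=99141.07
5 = 5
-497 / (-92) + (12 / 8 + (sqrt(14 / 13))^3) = 14 * sqrt(182) / 169 + 635 / 92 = 8.02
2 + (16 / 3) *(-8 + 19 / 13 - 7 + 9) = -866 / 39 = -22.21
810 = 810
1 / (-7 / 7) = -1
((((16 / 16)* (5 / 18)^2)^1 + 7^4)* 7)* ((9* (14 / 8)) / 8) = 38119501 / 1152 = 33089.84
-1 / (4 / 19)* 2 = -19 / 2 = -9.50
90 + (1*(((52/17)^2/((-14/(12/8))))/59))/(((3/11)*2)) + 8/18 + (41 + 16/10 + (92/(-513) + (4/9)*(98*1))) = 54001773613/306150705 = 176.39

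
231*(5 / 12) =385 / 4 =96.25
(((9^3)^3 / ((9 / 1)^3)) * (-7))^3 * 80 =-4118596792549655880240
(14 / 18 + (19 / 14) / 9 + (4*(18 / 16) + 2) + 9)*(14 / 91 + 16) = 3450 / 13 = 265.38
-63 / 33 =-21 / 11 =-1.91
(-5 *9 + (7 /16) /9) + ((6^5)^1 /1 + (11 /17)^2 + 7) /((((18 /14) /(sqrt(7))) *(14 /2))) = -6473 /144 + 2249408 *sqrt(7) /2601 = 2243.16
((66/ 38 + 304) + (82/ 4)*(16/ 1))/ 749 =12041/ 14231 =0.85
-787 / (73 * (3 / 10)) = -7870 / 219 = -35.94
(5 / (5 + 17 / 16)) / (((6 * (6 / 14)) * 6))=140 / 2619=0.05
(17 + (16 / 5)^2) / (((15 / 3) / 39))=26559 / 125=212.47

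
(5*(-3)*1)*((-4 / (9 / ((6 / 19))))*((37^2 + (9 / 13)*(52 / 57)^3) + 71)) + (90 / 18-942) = 819335509 / 390963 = 2095.69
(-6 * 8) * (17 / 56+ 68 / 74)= -58.68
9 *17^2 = 2601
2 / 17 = 0.12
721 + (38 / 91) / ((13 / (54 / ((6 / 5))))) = 854653 / 1183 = 722.45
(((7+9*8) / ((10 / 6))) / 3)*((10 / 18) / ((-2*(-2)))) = 79 / 36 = 2.19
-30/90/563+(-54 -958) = -1709269/1689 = -1012.00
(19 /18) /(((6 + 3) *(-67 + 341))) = 19 /44388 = 0.00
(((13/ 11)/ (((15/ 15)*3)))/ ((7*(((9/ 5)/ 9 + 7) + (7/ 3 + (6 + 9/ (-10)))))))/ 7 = 130/ 236621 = 0.00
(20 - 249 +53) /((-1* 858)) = 8 /39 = 0.21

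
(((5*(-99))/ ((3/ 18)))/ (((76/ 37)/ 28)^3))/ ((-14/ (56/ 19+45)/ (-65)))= -218252606747175/ 130321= -1674730908.66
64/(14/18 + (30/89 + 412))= 51264/330905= 0.15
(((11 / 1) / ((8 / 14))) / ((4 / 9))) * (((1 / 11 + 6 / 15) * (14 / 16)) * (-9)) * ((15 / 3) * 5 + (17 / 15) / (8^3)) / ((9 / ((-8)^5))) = 762115473 / 50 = 15242309.46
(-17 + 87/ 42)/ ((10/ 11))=-2299/ 140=-16.42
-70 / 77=-10 / 11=-0.91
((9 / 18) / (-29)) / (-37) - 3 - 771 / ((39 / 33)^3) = -2216369435 / 4714762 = -470.09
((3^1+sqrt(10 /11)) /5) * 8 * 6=48 * sqrt(110) /55+144 /5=37.95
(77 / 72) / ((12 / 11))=847 / 864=0.98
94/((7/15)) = 1410/7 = 201.43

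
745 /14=53.21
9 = 9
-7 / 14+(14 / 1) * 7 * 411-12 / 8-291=39985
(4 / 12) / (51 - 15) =1 / 108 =0.01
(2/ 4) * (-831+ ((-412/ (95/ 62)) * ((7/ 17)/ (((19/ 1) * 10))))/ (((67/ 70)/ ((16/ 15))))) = -25646757671/ 61676850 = -415.82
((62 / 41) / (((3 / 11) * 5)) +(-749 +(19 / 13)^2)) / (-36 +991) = -77510042 / 99257925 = -0.78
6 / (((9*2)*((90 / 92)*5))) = 0.07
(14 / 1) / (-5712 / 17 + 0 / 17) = -1 / 24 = -0.04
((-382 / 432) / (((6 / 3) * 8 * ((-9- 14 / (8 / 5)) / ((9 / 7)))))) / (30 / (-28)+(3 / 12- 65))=-191 / 3140472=-0.00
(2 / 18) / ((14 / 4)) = 0.03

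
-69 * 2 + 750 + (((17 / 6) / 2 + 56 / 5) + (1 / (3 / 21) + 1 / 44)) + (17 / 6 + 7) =35281 / 55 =641.47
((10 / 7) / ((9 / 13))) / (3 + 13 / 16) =0.54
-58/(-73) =58/73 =0.79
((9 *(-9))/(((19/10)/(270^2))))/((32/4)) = -7381125/19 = -388480.26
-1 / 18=-0.06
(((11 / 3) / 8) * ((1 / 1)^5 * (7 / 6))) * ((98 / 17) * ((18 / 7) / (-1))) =-539 / 68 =-7.93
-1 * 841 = -841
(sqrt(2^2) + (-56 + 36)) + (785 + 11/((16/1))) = 12283/16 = 767.69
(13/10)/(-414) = -13/4140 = -0.00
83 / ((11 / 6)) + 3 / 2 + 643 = 15175 / 22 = 689.77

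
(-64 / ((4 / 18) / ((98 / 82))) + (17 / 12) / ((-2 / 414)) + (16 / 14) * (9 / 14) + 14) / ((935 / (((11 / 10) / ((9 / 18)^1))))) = -5004101 / 3415300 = -1.47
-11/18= -0.61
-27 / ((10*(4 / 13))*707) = -351 / 28280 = -0.01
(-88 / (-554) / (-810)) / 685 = -22 / 76846725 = -0.00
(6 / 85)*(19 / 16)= 0.08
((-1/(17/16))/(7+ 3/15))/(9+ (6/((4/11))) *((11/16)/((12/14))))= -0.01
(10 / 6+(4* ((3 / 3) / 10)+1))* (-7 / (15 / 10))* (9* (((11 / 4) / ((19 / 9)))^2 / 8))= -1577961 / 57760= -27.32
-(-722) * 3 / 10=1083 / 5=216.60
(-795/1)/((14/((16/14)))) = -3180/49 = -64.90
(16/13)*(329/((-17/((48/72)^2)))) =-21056/1989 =-10.59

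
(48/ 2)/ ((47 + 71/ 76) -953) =-1824/ 68785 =-0.03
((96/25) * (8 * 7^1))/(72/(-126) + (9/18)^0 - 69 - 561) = -12544/36725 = -0.34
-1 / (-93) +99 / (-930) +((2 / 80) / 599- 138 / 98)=-164195719 / 109185720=-1.50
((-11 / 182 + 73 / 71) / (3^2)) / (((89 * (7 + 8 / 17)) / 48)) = 1700680 / 219086049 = 0.01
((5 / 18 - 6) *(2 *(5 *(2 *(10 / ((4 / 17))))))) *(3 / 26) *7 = -306425 / 78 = -3928.53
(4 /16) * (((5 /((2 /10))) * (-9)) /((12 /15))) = -1125 /16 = -70.31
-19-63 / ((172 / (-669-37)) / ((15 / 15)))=20605 / 86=239.59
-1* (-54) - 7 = 47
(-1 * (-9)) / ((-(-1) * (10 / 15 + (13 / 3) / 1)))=9 / 5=1.80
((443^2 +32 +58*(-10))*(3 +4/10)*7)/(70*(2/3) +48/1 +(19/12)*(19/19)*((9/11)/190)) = 6148142616/124969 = 49197.34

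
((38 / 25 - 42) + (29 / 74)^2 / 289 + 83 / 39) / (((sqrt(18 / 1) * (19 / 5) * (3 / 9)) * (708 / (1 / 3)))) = -59175995677 * sqrt(2) / 24907721585760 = -0.00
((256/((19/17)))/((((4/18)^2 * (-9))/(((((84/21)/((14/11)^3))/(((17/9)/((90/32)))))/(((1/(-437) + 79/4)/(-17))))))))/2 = 7587738180/11840017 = 640.86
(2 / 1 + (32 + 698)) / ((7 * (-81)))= -1.29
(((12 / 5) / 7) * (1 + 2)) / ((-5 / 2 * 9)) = -8 / 175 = -0.05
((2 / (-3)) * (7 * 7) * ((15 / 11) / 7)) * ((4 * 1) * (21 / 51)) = -1960 / 187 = -10.48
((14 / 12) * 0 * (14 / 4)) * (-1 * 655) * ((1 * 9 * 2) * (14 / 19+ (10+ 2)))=0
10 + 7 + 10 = 27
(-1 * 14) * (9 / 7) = -18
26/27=0.96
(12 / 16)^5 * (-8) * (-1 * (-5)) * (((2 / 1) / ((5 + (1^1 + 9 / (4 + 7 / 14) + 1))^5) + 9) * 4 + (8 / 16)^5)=-342.02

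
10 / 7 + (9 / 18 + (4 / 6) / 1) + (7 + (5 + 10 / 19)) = 12067 / 798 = 15.12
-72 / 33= -24 / 11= -2.18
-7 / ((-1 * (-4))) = -1.75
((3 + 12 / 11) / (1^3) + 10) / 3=155 / 33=4.70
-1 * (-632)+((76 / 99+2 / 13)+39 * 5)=1065535 / 1287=827.92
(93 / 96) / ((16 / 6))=93 / 256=0.36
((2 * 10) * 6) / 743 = 120 / 743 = 0.16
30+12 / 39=30.31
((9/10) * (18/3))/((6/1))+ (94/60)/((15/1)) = 226/225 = 1.00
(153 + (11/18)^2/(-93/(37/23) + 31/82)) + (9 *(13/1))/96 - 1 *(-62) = 8877647207/41059872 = 216.21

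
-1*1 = -1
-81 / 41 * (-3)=243 / 41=5.93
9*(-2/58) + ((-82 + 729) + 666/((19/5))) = 452896/551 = 821.95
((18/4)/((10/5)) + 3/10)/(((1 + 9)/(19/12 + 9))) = 2159/800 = 2.70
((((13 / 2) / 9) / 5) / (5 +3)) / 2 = 13 / 1440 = 0.01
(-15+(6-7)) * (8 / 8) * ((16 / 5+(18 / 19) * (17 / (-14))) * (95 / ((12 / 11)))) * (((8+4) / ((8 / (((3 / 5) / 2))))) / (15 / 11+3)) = -164923 / 560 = -294.51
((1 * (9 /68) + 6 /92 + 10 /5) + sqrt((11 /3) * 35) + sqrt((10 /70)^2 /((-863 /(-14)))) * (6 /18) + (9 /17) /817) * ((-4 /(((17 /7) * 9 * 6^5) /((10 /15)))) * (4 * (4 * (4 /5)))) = -112 * sqrt(1155) /1673055 - 78647996 /178150800195 - 16 * sqrt(12082) /1443846465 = -0.00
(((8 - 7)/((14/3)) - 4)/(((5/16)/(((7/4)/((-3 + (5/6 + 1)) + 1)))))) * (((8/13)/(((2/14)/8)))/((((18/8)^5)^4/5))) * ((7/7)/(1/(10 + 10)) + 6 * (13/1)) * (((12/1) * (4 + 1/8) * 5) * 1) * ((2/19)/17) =562862696178531696640/1890742120836297927237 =0.30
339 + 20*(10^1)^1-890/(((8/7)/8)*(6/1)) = -1498/3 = -499.33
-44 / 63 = -0.70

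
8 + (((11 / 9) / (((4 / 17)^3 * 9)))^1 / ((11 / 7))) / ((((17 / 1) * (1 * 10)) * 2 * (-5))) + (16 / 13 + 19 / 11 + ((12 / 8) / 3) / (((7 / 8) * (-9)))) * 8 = 16165603777 / 518918400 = 31.15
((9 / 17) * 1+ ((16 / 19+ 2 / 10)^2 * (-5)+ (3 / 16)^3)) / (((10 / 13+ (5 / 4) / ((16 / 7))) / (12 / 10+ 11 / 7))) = -258545022879 / 25088056000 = -10.31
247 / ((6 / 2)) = 247 / 3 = 82.33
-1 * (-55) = 55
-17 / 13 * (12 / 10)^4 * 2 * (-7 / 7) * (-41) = -1806624 / 8125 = -222.35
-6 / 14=-3 / 7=-0.43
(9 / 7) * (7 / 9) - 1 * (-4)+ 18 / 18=6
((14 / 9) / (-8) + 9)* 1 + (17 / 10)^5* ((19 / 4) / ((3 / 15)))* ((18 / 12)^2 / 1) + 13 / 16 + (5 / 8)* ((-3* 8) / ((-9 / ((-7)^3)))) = 566459923 / 2880000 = 196.69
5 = 5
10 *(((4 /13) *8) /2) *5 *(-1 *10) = -8000 /13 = -615.38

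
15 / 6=5 / 2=2.50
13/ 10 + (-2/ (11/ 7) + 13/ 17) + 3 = 7091/ 1870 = 3.79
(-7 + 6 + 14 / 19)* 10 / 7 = -50 / 133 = -0.38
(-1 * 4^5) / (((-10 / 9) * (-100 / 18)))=-20736 / 125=-165.89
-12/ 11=-1.09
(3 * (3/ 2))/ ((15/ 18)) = 27/ 5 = 5.40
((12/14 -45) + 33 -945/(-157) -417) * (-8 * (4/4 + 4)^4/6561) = 321.69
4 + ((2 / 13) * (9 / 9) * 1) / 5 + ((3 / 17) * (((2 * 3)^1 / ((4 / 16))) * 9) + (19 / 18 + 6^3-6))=5036227 / 19890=253.20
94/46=47/23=2.04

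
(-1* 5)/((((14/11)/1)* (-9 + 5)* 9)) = 55/504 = 0.11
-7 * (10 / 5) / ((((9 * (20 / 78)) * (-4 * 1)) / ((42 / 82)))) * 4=637 / 205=3.11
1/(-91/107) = -107/91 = -1.18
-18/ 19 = -0.95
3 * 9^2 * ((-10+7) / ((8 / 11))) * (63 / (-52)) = 505197 / 416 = 1214.42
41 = 41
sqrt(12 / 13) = 2 * sqrt(39) / 13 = 0.96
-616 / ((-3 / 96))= 19712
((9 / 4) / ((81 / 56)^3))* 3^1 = 43904 / 19683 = 2.23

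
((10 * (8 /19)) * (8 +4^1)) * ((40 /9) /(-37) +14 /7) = 200320 /2109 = 94.98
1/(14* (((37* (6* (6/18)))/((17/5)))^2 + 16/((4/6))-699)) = -289/814450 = -0.00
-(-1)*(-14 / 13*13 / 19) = -14 / 19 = -0.74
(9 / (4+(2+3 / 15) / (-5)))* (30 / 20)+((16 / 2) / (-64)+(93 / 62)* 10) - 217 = -141213 / 712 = -198.33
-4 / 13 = -0.31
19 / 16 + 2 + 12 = 243 / 16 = 15.19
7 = 7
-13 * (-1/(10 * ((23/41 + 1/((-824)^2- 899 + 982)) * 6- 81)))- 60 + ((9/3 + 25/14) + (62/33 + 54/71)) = -6252069969316/118879450305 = -52.59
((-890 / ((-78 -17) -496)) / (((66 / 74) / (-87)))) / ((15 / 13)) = -2482922 / 19503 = -127.31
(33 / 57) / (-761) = -0.00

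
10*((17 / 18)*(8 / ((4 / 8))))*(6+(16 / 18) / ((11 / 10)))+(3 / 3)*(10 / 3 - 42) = 882188 / 891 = 990.11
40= 40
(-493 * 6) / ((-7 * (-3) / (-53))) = 52258 / 7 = 7465.43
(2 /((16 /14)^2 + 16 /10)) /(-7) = -35 /356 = -0.10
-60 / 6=-10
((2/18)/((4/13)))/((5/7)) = 91/180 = 0.51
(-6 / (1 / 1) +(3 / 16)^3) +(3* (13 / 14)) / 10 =-819279 / 143360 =-5.71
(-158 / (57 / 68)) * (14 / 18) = -75208 / 513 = -146.60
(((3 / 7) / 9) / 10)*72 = 0.34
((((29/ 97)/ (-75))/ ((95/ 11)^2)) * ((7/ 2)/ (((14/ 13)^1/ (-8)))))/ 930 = 45617/ 30530446875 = 0.00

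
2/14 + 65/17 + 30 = 4042/119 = 33.97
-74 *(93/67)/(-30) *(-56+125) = 79143/335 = 236.25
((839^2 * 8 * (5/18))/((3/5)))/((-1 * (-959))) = 70392100/25893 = 2718.58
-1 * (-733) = 733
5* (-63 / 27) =-35 / 3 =-11.67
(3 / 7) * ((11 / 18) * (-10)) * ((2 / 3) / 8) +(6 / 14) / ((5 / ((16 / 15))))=-799 / 6300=-0.13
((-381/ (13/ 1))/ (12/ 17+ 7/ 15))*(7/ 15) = -45339/ 3887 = -11.66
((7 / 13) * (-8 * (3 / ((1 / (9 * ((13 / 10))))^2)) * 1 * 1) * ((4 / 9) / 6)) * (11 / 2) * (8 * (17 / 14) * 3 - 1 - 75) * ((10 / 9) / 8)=23452 / 5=4690.40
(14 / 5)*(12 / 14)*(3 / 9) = 0.80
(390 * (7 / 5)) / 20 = 273 / 10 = 27.30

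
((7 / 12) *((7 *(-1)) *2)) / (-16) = 49 / 96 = 0.51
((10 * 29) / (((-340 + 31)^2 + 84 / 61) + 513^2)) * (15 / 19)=44225 / 69279491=0.00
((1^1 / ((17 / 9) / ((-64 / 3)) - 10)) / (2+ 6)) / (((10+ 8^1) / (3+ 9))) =-16 / 1937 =-0.01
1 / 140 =0.01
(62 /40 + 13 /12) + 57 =1789 /30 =59.63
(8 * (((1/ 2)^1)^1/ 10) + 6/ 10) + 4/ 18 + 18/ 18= 20/ 9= 2.22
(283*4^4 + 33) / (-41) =-72481 / 41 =-1767.83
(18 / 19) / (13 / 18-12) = -324 / 3857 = -0.08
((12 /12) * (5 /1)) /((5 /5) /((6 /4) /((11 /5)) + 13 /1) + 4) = 1505 /1226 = 1.23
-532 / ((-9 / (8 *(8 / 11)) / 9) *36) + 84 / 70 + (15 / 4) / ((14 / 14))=180041 / 1980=90.93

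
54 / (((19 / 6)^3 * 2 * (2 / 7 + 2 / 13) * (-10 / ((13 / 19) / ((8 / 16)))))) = -862407 / 3258025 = -0.26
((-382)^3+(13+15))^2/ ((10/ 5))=1553637679921800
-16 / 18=-8 / 9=-0.89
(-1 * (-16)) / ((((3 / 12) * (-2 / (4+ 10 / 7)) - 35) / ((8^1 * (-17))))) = 165376 / 2667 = 62.01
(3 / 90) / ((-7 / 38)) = -0.18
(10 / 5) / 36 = 1 / 18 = 0.06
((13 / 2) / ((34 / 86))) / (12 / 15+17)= 2795 / 3026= 0.92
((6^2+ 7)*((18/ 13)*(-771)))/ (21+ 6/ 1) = -22102/ 13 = -1700.15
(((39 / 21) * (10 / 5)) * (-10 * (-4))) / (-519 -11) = -104 / 371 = -0.28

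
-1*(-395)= 395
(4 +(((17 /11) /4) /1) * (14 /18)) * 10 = 43.01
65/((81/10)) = 650/81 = 8.02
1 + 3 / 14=1.21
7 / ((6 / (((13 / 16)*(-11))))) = -1001 / 96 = -10.43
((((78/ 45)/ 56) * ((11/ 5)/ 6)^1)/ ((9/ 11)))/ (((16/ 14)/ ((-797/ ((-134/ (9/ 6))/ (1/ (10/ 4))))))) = 1253681/ 28944000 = 0.04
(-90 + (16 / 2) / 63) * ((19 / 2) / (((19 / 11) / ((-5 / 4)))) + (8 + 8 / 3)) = -36803 / 108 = -340.77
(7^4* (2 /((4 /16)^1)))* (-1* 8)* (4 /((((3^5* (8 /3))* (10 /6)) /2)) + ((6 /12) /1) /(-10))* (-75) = -4417840 /9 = -490871.11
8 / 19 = 0.42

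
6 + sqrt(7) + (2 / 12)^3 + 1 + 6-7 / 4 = sqrt(7) + 2431 / 216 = 13.90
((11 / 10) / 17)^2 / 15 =0.00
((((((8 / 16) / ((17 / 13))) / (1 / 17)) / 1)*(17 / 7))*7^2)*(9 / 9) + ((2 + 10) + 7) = 1585 / 2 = 792.50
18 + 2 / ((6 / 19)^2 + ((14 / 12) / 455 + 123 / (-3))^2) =1661409867258 / 92294447281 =18.00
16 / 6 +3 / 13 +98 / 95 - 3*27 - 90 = -618998 / 3705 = -167.07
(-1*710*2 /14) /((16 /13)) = -4615 /56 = -82.41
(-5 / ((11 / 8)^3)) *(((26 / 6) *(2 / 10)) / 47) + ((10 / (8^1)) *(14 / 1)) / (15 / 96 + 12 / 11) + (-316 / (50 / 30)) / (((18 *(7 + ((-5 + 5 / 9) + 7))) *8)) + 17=4372872630427 / 141706618680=30.86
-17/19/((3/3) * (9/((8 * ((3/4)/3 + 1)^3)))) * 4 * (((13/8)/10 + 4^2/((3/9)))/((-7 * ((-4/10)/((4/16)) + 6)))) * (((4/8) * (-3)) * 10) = -40938125/280896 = -145.74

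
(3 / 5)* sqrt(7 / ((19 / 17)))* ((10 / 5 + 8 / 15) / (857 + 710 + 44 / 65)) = 26* sqrt(2261) / 509495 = 0.00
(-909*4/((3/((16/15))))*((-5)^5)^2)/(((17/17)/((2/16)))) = -1578125000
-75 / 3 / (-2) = 25 / 2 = 12.50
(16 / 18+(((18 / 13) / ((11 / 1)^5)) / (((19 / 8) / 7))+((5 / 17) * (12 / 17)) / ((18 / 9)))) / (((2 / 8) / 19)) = 410854165048 / 5445617463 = 75.45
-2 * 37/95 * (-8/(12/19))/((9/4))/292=148/9855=0.02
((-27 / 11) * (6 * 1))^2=26244 / 121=216.89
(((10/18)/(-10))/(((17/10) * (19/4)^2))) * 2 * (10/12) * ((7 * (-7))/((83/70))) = 1372000/13753017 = 0.10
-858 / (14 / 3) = -1287 / 7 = -183.86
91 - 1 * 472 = -381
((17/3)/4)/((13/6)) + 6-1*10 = -87/26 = -3.35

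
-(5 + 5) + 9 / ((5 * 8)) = -391 / 40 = -9.78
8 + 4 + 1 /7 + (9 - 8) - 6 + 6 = 92 /7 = 13.14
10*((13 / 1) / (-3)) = -130 / 3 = -43.33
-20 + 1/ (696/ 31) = -13889/ 696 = -19.96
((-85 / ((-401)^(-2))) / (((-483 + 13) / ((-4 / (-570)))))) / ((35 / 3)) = 2733617 / 156275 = 17.49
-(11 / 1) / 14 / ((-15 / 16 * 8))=11 / 105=0.10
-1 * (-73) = 73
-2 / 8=-1 / 4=-0.25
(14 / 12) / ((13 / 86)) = 301 / 39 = 7.72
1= 1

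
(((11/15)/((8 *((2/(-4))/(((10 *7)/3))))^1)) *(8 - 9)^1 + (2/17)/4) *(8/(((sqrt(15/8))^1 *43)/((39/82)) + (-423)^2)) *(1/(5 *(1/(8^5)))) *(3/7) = 10447749989793792/19315954882643755 - 3959323623424 *sqrt(30)/57947864647931265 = 0.54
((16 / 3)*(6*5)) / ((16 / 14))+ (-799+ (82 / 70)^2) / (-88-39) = 22757594 / 155575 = 146.28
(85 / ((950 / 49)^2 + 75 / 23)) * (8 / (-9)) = -7510328 / 37687635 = -0.20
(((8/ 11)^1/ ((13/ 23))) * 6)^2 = 1218816/ 20449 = 59.60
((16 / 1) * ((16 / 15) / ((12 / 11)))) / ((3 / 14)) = 9856 / 135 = 73.01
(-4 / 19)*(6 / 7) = -24 / 133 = -0.18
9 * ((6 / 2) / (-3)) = -9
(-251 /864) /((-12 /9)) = 251 /1152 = 0.22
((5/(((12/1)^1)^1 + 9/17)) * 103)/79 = 8755/16827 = 0.52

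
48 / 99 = 16 / 33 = 0.48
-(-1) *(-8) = -8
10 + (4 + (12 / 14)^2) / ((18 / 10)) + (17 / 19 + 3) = 138464 / 8379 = 16.53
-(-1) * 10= 10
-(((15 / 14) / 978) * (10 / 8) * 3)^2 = -5625 / 333281536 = -0.00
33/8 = 4.12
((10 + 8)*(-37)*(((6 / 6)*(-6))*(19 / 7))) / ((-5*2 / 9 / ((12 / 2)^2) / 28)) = -49198752 / 5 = -9839750.40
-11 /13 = -0.85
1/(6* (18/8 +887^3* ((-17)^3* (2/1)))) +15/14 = 1.07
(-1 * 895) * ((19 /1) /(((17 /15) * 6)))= -85025 /34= -2500.74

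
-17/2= -8.50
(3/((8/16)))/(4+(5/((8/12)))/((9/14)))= 18/47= 0.38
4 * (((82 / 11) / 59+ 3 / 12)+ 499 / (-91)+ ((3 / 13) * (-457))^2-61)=33953816643 / 767767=44224.12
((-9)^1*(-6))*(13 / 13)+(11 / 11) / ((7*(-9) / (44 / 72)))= 61225 / 1134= 53.99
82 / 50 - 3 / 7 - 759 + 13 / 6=-793403 / 1050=-755.62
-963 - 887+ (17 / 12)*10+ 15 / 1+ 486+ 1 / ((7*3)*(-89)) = -1663203 / 1246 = -1334.83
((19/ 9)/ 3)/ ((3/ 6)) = 1.41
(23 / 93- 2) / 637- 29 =-1718152 / 59241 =-29.00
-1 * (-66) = 66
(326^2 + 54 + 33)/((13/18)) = 1914534/13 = 147271.85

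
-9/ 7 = -1.29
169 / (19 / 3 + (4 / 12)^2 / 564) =65988 / 2473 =26.68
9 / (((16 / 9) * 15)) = 0.34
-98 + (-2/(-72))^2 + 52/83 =-10474189/107568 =-97.37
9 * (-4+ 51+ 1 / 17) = 7200 / 17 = 423.53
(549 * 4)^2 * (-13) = -62691408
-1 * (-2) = 2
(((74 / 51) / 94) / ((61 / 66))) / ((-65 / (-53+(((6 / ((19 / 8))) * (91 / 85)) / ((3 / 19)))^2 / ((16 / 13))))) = -1090371722 / 22889052875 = -0.05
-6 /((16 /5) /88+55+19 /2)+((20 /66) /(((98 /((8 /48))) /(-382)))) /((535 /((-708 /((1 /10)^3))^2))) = -75518707702064180 /409420627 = -184452620.90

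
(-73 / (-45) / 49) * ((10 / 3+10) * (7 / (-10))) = -292 / 945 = -0.31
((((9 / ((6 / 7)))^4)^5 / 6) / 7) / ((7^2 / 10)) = 1351887412278676135263345 / 1048576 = 1289260303763080725.92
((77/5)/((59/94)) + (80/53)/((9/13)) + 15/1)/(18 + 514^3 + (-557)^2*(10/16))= 46960408/153087414358815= 0.00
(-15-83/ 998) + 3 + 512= 498917/ 998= 499.92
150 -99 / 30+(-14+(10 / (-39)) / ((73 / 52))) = 290213 / 2190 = 132.52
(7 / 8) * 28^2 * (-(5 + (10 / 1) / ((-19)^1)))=-58310 / 19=-3068.95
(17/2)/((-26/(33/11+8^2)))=-1139/52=-21.90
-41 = -41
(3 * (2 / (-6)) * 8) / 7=-8 / 7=-1.14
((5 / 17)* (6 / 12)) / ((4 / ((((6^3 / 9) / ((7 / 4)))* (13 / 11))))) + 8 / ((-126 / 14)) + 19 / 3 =71161 / 11781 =6.04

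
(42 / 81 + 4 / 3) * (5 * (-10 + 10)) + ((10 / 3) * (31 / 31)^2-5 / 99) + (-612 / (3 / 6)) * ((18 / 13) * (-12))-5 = 26171806 / 1287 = 20335.51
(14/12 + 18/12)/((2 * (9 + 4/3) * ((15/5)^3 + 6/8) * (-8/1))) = -2/3441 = -0.00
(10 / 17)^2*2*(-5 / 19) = -1000 / 5491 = -0.18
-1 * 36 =-36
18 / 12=3 / 2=1.50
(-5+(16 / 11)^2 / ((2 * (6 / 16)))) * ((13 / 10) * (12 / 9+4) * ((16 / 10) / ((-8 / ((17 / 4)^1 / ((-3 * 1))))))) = -4.28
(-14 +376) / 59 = 362 / 59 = 6.14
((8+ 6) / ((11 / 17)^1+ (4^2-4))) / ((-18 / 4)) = -476 / 1935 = -0.25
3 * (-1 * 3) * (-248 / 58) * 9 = 10044 / 29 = 346.34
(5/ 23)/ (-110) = -1/ 506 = -0.00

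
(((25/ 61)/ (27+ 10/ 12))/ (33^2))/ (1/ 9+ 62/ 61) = 150/ 12508133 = 0.00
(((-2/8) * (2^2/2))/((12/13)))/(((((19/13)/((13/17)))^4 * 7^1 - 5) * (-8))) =10604499373/13845720591744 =0.00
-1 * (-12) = 12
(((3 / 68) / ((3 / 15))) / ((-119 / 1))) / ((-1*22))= 0.00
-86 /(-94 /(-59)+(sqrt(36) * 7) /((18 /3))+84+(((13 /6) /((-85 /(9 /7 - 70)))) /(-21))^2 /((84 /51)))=-46971517874400 /50574912763331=-0.93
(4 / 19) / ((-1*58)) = -2 / 551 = -0.00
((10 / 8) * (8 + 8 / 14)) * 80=6000 / 7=857.14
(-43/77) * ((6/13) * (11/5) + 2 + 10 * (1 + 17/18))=-80711/6435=-12.54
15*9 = 135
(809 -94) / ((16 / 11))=7865 / 16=491.56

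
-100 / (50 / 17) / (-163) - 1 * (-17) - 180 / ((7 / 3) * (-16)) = 100545 / 4564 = 22.03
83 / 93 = 0.89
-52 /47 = -1.11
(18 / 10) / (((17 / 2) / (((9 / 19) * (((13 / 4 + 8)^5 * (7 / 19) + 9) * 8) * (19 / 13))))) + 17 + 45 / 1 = 104724938459 / 1343680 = 77938.90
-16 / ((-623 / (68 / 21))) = 1088 / 13083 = 0.08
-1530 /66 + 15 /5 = -222 /11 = -20.18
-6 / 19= -0.32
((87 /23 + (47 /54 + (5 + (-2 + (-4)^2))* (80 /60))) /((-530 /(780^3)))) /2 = -13424589.17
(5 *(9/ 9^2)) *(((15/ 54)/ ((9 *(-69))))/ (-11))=25/ 1106622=0.00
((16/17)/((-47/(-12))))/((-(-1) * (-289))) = -192/230911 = -0.00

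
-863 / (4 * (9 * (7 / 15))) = -4315 / 84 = -51.37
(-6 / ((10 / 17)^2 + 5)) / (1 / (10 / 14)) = -578 / 721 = -0.80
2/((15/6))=4/5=0.80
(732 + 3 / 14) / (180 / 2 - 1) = 8.23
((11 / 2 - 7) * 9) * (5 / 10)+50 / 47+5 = -129 / 188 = -0.69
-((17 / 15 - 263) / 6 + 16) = 1244 / 45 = 27.64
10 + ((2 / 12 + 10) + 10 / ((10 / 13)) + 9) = 42.17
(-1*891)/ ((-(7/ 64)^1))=57024/ 7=8146.29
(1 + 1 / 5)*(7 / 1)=8.40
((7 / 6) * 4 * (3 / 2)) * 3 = 21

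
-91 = -91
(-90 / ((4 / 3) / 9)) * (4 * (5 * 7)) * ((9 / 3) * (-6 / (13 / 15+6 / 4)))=45927000 / 71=646859.15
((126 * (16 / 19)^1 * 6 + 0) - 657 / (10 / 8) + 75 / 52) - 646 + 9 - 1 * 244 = -3796519 / 4940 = -768.53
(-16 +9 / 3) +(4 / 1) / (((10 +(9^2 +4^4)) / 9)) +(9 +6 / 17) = -20902 / 5899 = -3.54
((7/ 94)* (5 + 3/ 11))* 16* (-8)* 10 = -259840/ 517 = -502.59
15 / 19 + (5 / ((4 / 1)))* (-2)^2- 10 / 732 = 40165 / 6954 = 5.78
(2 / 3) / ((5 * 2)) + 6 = 91 / 15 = 6.07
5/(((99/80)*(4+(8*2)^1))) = 20/99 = 0.20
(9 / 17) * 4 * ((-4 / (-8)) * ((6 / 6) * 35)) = 37.06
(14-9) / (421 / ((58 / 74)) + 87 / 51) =493 / 53130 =0.01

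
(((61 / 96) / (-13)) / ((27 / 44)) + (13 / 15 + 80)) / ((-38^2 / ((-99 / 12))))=37430239 / 81095040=0.46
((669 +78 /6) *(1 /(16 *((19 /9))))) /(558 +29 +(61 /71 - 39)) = 217899 /5923288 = 0.04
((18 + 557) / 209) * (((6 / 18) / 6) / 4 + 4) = 11.04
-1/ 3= -0.33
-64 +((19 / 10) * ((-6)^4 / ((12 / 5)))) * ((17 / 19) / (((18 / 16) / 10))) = 8096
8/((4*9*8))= 1/36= 0.03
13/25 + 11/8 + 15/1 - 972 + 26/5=-189981/200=-949.90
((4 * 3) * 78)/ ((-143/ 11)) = -72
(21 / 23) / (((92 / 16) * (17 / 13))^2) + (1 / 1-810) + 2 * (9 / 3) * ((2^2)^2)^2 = 2556379985 / 3516263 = 727.02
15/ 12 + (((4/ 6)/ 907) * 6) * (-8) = 4407/ 3628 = 1.21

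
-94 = -94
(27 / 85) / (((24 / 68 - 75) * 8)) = -1 / 1880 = -0.00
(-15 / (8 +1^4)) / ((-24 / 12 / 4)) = 10 / 3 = 3.33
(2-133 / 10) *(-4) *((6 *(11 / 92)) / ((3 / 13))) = 16159 / 115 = 140.51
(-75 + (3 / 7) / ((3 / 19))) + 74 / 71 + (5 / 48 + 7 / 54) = -15246059 / 214704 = -71.01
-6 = -6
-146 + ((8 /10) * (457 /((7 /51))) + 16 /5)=17646 /7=2520.86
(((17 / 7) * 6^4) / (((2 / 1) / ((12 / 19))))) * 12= 1586304 / 133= 11927.10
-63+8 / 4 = -61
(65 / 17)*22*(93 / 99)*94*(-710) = -268962200 / 51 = -5273768.63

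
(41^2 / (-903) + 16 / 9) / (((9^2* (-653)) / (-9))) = -0.00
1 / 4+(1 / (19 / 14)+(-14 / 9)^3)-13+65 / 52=-402433 / 27702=-14.53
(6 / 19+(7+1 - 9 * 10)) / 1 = -1552 / 19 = -81.68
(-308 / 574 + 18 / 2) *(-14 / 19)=-4858 / 779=-6.24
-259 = -259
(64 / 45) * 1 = 64 / 45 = 1.42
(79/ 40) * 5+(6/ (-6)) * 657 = -5177/ 8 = -647.12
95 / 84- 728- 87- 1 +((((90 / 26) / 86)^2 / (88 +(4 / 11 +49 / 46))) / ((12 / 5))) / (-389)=-753006112531903757 / 924082359876312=-814.87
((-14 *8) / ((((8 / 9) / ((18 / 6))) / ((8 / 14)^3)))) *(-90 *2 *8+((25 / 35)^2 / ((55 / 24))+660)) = 1452556800 / 26411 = 54998.18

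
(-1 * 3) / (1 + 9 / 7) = -21 / 16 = -1.31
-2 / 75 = -0.03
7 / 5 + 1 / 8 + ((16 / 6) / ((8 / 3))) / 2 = 81 / 40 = 2.02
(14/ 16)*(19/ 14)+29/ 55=1509/ 880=1.71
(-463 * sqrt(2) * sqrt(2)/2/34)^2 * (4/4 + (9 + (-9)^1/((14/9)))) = 12647771/16184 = 781.50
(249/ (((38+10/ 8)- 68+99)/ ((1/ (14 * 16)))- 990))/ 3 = 83/ 14746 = 0.01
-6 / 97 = -0.06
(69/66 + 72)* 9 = 14463/22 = 657.41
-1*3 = -3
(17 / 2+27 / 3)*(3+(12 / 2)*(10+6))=3465 / 2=1732.50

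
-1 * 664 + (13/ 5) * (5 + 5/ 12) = -7799/ 12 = -649.92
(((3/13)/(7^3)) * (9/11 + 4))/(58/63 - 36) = -1431/15485470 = -0.00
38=38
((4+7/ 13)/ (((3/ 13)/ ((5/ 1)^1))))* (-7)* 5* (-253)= 2612225/ 3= 870741.67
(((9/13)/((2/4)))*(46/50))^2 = 1.62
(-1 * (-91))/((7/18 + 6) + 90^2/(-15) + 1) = -1638/9587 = -0.17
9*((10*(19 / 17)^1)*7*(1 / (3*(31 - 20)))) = 3990 / 187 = 21.34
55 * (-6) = -330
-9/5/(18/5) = -1/2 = -0.50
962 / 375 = 2.57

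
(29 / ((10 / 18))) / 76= 261 / 380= 0.69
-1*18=-18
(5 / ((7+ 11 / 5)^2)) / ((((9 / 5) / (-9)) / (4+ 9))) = -8125 / 2116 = -3.84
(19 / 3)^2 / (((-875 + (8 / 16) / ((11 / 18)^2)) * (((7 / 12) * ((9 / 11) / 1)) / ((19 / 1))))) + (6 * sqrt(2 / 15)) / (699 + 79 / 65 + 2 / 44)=-36517316 / 19979757 + 572 * sqrt(30) / 1001373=-1.82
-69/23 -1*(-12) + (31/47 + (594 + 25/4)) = 609.91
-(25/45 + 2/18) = -2/3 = -0.67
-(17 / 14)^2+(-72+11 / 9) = -127453 / 1764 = -72.25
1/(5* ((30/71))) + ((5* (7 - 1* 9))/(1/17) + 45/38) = -239888/1425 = -168.34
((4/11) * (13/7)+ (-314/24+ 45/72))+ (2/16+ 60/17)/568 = -2959783/251328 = -11.78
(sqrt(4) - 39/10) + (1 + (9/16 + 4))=293/80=3.66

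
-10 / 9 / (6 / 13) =-65 / 27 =-2.41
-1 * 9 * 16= -144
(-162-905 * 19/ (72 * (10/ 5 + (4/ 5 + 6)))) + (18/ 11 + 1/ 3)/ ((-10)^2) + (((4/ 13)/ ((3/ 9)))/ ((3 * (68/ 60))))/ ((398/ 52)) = -10132359469/ 53586720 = -189.08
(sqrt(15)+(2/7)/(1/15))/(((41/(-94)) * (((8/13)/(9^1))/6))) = -247455/287 - 16497 * sqrt(15)/82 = -1641.39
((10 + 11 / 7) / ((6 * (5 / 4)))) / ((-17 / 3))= -162 / 595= -0.27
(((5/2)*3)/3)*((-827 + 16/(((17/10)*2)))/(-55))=13979/374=37.38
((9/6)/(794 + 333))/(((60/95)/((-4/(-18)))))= 19/40572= 0.00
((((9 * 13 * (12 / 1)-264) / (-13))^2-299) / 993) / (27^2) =1249069 / 122338593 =0.01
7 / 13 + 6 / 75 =201 / 325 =0.62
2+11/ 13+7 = 128/ 13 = 9.85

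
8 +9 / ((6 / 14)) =29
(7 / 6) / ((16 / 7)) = 49 / 96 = 0.51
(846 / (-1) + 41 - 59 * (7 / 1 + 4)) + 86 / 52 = -37761 / 26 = -1452.35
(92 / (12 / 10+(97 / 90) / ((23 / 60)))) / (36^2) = 2645 / 149472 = 0.02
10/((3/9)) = 30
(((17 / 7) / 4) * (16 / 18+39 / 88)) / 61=17935 / 1352736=0.01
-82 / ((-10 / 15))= 123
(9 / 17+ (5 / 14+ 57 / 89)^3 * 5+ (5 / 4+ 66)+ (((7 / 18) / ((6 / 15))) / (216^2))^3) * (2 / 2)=1416891403949657494948300794437 / 19477942101997014071214342144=72.74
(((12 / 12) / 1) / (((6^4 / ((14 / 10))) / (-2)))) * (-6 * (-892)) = -1561 / 135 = -11.56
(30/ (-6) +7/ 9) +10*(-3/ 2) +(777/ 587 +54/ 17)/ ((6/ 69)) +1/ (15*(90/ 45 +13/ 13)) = 3248337/ 99790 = 32.55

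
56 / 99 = 0.57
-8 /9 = -0.89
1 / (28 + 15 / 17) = 17 / 491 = 0.03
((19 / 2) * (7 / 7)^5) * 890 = 8455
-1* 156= -156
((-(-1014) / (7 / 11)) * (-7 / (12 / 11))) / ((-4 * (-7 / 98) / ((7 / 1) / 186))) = -1002001 / 744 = -1346.78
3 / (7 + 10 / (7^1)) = 21 / 59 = 0.36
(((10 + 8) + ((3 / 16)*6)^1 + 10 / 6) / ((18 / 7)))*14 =24451 / 216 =113.20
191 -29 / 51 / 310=3019681 / 15810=191.00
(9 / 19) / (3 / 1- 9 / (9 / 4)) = -9 / 19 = -0.47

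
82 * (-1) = -82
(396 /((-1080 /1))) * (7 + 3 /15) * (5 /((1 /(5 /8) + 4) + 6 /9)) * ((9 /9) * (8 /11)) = -72 /47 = -1.53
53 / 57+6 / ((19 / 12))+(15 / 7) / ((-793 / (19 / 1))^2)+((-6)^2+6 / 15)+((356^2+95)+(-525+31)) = 158548145658727 / 1254553755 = 126378.12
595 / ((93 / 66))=13090 / 31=422.26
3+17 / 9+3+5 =12.89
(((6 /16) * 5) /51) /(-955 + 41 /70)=-175 /4543012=-0.00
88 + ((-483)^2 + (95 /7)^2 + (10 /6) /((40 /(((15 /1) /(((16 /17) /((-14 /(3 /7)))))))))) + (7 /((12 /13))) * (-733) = 2144844379 /9408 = 227980.91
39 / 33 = 13 / 11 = 1.18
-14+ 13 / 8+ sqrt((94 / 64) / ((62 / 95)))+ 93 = sqrt(138415) / 248+ 645 / 8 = 82.13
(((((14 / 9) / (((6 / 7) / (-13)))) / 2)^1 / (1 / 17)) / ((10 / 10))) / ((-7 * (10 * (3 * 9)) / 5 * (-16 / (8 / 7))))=-221 / 5832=-0.04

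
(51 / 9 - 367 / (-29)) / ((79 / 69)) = 36662 / 2291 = 16.00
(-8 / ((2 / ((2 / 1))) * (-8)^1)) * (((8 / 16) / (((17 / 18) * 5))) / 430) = 9 / 36550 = 0.00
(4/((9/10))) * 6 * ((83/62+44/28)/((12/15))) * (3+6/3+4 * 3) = 357850/217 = 1649.08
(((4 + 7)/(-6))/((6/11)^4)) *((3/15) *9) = -37.28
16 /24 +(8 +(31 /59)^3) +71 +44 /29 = 1453183694 /17867973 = 81.33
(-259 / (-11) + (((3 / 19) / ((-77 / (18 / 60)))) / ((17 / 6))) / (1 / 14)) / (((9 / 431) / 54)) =98322306 / 1615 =60880.68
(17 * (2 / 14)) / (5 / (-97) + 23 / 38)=62662 / 14287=4.39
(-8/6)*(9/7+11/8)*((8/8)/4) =-0.89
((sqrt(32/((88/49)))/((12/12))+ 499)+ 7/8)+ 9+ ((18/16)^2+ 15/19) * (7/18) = 14 * sqrt(11)/11+ 3718583/7296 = 513.90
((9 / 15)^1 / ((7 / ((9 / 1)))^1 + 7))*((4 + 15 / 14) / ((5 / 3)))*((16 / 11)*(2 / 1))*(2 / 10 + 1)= 276048 / 336875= 0.82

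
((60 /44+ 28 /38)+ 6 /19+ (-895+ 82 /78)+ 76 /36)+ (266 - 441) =-26028295 /24453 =-1064.42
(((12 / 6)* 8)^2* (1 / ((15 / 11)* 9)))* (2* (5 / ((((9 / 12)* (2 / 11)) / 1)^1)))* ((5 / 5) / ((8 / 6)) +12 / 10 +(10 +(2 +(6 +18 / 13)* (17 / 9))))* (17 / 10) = 5729584256 / 78975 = 72549.34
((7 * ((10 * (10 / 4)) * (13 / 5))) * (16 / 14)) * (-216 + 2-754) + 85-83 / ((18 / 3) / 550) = -510883.33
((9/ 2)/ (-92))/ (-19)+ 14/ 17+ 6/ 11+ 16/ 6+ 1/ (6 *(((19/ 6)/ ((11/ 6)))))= 2703079/ 653752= 4.13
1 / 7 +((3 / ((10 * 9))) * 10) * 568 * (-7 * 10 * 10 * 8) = -22265597 / 21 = -1060266.52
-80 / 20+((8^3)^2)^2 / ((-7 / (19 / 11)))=-1305670058292 / 77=-16956754003.79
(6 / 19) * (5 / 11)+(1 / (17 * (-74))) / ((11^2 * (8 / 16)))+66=95648237 / 1446071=66.14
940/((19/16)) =15040/19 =791.58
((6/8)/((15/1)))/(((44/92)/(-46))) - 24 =-3169/110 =-28.81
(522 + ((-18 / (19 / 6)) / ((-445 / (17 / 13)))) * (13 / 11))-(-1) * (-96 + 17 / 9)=358178779 / 837045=427.91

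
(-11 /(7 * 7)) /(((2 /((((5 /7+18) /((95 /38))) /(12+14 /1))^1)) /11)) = -15851 /44590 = -0.36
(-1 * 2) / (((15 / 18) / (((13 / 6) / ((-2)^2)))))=-13 / 10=-1.30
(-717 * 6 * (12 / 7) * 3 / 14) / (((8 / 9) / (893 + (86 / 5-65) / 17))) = -6591681423 / 4165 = -1582636.60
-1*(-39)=39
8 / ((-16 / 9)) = -9 / 2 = -4.50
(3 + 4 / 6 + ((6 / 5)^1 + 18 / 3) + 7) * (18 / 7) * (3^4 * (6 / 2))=11164.11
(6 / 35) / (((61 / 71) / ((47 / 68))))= 10011 / 72590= 0.14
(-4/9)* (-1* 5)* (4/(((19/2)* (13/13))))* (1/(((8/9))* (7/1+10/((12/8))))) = 60/779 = 0.08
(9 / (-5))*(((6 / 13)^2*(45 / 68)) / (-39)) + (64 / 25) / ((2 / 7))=8372251 / 933725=8.97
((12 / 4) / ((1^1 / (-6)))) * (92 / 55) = -1656 / 55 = -30.11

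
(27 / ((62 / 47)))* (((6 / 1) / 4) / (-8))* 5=-19035 / 992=-19.19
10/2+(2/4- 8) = -5/2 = -2.50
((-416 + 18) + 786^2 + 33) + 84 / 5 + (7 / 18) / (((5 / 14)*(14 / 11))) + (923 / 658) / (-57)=617448.63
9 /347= 0.03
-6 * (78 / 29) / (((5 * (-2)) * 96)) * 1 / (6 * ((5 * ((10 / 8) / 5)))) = 13 / 5800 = 0.00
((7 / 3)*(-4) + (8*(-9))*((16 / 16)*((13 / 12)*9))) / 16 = -1067 / 24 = -44.46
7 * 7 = 49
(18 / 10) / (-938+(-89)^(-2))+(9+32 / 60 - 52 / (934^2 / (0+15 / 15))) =231666078507041 / 24305682102495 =9.53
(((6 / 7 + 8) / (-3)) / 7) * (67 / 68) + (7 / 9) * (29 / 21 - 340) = -11865619 / 44982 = -263.79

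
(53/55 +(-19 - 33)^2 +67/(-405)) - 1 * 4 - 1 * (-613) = 14762971/4455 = 3313.80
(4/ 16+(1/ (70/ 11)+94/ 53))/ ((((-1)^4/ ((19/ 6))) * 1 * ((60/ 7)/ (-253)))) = -77782067/ 381600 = -203.83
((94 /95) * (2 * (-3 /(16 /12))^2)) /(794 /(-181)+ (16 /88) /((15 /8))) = -22739211 /9736664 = -2.34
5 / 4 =1.25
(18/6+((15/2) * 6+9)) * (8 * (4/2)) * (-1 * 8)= -7296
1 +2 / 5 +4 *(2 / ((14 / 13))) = 309 / 35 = 8.83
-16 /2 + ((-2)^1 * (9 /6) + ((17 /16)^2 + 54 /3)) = 2081 /256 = 8.13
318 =318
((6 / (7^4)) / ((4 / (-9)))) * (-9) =243 / 4802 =0.05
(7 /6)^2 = 49 /36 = 1.36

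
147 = 147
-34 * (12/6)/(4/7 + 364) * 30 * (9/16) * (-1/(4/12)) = 48195/5104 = 9.44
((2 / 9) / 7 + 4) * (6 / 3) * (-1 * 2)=-16.13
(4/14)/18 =0.02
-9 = -9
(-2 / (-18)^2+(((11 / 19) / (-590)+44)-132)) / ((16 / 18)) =-4994461 / 50445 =-99.01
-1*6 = -6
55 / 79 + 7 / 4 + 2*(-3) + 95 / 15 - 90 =-87.22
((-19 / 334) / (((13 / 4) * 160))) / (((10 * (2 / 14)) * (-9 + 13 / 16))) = 133 / 14220050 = 0.00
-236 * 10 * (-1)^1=2360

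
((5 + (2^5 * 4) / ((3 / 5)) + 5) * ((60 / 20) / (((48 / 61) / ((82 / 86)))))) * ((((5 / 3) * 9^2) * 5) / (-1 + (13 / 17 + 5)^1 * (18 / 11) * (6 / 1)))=9856.35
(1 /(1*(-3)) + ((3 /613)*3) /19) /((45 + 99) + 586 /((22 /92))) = -6391 /49860807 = -0.00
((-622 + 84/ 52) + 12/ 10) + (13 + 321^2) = 102434.82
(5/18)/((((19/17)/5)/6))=425/57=7.46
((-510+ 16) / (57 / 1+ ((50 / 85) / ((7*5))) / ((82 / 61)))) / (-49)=172159 / 973574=0.18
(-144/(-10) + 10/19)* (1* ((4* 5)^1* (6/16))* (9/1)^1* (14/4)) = 134001/38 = 3526.34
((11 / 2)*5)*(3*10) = 825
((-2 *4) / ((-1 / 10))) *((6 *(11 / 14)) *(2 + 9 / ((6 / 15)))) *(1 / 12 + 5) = 46970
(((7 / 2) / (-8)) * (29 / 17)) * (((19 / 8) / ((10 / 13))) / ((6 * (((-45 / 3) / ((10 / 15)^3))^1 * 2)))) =50141 / 13219200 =0.00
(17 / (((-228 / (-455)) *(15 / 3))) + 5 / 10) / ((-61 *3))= -1661 / 41724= -0.04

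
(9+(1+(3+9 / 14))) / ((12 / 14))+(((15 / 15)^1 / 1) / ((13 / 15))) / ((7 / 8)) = 18821 / 1092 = 17.24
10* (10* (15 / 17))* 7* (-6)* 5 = -315000 / 17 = -18529.41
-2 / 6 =-1 / 3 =-0.33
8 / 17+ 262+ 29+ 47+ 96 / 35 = 203022 / 595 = 341.21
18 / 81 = 2 / 9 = 0.22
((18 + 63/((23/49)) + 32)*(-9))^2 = 1454125689/529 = 2748819.83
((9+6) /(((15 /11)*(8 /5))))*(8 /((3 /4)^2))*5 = 4400 /9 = 488.89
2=2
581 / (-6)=-581 / 6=-96.83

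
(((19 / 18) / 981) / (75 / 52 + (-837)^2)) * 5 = 2470 / 321637494627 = 0.00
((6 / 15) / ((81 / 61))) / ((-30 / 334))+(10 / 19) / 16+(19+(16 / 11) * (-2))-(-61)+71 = 144.77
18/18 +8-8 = 1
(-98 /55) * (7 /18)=-343 /495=-0.69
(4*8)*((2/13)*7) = 34.46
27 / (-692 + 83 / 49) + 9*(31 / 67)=3116178 / 755425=4.13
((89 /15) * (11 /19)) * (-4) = -3916 /285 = -13.74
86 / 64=43 / 32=1.34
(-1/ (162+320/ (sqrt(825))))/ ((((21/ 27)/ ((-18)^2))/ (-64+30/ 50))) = 1235423178/ 7542115 - 14789952 * sqrt(33)/ 7542115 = 152.54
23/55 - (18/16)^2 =-2983/3520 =-0.85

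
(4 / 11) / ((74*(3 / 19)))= 38 / 1221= 0.03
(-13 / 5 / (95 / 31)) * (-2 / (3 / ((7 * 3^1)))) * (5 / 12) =2821 / 570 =4.95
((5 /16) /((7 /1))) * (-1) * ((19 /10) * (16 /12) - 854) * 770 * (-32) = -2809840 /3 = -936613.33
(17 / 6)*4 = 34 / 3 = 11.33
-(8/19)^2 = -64/361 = -0.18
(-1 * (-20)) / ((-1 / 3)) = -60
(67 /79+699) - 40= 52128 /79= 659.85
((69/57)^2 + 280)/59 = 101609/21299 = 4.77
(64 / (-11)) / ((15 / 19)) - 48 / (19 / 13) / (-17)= -289808 / 53295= -5.44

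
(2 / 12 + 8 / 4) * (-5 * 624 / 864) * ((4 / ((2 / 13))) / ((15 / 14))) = -15379 / 81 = -189.86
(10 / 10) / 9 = 1 / 9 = 0.11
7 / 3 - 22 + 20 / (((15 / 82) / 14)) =1511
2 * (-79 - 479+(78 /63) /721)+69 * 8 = -8539472 /15141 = -564.00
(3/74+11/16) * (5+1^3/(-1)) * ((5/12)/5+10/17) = 59047/30192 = 1.96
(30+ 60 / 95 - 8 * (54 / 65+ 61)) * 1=-573058 / 1235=-464.01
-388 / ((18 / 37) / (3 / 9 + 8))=-6646.30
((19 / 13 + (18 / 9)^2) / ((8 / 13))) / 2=71 / 16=4.44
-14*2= -28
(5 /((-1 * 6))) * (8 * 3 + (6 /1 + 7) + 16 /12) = -575 /18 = -31.94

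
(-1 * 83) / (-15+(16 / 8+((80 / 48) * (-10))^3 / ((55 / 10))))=24651 / 253861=0.10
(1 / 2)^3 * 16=2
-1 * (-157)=157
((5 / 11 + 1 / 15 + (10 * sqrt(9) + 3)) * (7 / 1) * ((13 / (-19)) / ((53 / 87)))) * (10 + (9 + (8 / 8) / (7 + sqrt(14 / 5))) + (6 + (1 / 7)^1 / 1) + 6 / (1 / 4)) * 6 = -47488048738 / 609235 + 4170374 * sqrt(70) / 609235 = -77889.74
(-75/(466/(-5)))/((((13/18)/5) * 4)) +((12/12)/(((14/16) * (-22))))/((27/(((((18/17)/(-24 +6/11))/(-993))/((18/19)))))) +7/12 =1.98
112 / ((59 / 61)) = 6832 / 59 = 115.80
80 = 80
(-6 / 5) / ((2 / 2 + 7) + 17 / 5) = -2 / 19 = -0.11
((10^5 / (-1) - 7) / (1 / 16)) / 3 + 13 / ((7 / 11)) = -11200355 / 21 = -533350.24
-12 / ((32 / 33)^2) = -3267 / 256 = -12.76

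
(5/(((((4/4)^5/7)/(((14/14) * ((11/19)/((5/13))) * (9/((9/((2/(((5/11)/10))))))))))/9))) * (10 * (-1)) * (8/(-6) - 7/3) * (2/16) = 1816815/19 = 95621.84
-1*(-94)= 94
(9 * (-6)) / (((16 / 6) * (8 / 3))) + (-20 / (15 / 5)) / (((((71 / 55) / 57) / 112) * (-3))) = 74853841 / 6816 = 10982.08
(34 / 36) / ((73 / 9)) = 17 / 146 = 0.12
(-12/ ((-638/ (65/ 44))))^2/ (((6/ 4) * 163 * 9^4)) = 0.00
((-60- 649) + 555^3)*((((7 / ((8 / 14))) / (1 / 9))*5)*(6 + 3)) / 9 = 188475865515 / 2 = 94237932757.50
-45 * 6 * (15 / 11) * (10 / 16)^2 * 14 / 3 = -118125 / 176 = -671.16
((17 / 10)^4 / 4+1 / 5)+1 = 3.29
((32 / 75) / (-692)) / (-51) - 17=-11249317 / 661725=-17.00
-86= -86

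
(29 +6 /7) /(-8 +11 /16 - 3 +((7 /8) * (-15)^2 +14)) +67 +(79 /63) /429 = 5824050776 /86729643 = 67.15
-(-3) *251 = 753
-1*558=-558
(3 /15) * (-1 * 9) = -1.80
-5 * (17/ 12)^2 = -1445/ 144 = -10.03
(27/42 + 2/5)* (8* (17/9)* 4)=63.03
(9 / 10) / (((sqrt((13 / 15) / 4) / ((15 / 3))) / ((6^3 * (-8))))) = -15552 * sqrt(195) / 13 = -16705.53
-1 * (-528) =528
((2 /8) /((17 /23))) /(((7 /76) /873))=381501 /119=3205.89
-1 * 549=-549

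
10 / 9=1.11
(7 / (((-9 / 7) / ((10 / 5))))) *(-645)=21070 / 3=7023.33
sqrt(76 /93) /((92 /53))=53*sqrt(1767) /4278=0.52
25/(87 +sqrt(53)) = 2175/7516 - 25 * sqrt(53)/7516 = 0.27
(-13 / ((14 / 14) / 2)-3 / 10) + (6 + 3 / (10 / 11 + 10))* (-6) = -1279 / 20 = -63.95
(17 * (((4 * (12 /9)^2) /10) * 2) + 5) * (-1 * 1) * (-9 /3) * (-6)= -2626 /5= -525.20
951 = 951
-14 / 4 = -7 / 2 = -3.50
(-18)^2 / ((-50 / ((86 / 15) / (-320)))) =1161 / 10000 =0.12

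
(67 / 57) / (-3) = -67 / 171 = -0.39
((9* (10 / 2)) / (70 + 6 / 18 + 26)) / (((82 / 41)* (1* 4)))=135 / 2312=0.06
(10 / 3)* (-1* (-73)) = 730 / 3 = 243.33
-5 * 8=-40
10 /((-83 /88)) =-880 /83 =-10.60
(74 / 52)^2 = 1369 / 676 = 2.03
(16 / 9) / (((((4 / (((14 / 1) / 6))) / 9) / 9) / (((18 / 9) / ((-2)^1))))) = -84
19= 19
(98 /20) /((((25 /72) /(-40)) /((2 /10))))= -14112 /125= -112.90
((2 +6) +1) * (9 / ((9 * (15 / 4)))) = 12 / 5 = 2.40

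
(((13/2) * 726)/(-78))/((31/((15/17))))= -1.72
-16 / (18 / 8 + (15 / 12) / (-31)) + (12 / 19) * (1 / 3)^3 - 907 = -21417373 / 23427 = -914.22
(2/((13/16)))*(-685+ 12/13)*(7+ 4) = -3130336/169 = -18522.70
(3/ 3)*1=1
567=567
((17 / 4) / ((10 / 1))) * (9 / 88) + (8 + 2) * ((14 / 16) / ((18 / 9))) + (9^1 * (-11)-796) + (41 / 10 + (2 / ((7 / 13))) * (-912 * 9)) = -154607813 / 4928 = -31373.34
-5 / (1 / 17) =-85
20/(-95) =-4/19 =-0.21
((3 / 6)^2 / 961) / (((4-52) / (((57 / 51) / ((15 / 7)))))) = -133 / 47050560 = -0.00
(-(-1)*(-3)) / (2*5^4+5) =-3 / 1255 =-0.00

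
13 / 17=0.76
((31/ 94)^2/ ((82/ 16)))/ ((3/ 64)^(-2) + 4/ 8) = 34596/ 742756369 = 0.00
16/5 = 3.20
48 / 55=0.87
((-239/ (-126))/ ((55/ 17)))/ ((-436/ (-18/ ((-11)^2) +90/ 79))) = -1068569/ 802286870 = -0.00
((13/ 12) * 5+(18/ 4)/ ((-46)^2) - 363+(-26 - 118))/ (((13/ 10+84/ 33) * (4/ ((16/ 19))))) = -350244125/ 12754719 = -27.46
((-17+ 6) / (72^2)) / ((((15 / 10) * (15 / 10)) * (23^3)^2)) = -11 / 1726690609296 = -0.00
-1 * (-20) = 20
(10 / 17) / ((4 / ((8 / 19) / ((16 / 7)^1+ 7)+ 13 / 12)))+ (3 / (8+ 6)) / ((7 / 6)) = 1726607 / 4938024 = 0.35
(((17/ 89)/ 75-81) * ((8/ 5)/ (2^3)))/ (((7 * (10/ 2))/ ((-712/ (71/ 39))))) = 181.02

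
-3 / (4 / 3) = -9 / 4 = -2.25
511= 511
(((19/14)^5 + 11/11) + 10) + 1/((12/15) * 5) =8526619/537824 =15.85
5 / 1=5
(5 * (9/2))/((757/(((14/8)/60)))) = 21/24224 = 0.00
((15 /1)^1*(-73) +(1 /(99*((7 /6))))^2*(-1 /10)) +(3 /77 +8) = -290006642 /266805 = -1086.96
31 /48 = 0.65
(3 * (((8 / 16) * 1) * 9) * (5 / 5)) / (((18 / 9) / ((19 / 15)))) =171 / 20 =8.55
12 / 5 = 2.40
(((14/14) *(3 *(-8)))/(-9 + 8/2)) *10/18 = 8/3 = 2.67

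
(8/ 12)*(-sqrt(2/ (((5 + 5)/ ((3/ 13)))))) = -2*sqrt(195)/ 195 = -0.14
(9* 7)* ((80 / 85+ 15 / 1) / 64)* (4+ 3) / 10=119511 / 10880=10.98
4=4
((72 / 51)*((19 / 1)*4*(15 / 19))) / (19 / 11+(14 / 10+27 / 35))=554400 / 25517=21.73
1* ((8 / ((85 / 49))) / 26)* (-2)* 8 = -3136 / 1105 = -2.84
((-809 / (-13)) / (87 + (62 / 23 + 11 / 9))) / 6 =55821 / 489320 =0.11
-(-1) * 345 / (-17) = -345 / 17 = -20.29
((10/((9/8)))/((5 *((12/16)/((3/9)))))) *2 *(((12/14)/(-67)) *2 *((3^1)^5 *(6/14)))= -4.21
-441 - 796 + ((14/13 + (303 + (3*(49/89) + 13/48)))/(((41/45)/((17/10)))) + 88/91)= -7067095227/10625888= -665.08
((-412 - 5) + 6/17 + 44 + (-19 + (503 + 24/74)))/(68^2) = 70245/2908496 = 0.02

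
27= 27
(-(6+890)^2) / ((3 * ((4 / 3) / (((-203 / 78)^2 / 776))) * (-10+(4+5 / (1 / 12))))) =-129231424 / 3983499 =-32.44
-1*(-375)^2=-140625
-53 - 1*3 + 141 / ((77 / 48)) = 2456 / 77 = 31.90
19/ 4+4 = 35/ 4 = 8.75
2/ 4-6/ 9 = -1/ 6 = -0.17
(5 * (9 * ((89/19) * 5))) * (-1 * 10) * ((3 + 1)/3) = -267000/19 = -14052.63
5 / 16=0.31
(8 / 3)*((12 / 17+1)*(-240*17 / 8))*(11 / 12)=-6380 / 3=-2126.67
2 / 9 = 0.22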